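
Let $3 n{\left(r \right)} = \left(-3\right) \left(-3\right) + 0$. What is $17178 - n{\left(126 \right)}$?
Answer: $17175$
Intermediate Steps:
$n{\left(r \right)} = 3$ ($n{\left(r \right)} = \frac{\left(-3\right) \left(-3\right) + 0}{3} = \frac{9 + 0}{3} = \frac{1}{3} \cdot 9 = 3$)
$17178 - n{\left(126 \right)} = 17178 - 3 = 17175$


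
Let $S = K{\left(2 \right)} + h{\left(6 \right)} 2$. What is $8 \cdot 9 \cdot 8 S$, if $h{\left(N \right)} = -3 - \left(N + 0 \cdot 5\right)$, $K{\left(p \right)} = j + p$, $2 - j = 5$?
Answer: $-10944$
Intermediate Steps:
$j = -3$ ($j = 2 - 5 = -3$)
$K{\left(p \right)} = -3 + p$
$h{\left(N \right)} = -3 - N$ ($h{\left(N \right)} = -3 - \left(N + 0\right) = -3 - N$)
$S = -19$ ($S = \left(-3 + 2\right) + \left(-3 - 6\right) 2 = -1 + \left(-3 - 6\right) 2 = -1 - 18 = -19$)
$8 \cdot 9 \cdot 8 S = 8 \cdot 9 \cdot 8 \left(-19\right) = 72 \cdot 8 \left(-19\right) = 576 \left(-19\right) = -10944$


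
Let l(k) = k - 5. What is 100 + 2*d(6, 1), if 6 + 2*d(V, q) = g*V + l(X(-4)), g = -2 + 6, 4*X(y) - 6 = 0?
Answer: 229/2 ≈ 114.50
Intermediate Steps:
X(y) = 3/2 (X(y) = 3/2 + (1/4)*0 = 3/2 + 0 = 3/2)
g = 4
l(k) = -5 + k
d(V, q) = -19/4 + 2*V (d(V, q) = -3 + (4*V + (-5 + 3/2))/2 = -3 + (4*V - 7/2)/2 = -3 + (-7/2 + 4*V)/2 = -3 + (-7/4 + 2*V) = -19/4 + 2*V)
100 + 2*d(6, 1) = 100 + 2*(-19/4 + 2*6) = 100 + 2*(-19/4 + 12) = 100 + 2*(29/4) = 100 + 29/2 = 229/2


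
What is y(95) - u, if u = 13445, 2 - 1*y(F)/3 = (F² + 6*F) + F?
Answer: -42509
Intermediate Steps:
y(F) = 6 - 21*F - 3*F² (y(F) = 6 - 3*((F² + 6*F) + F) = 6 - 3*(F² + 7*F) = 6 + (-21*F - 3*F²) = 6 - 21*F - 3*F²)
y(95) - u = (6 - 21*95 - 3*95²) - 1*13445 = (6 - 1995 - 3*9025) - 13445 = (6 - 1995 - 27075) - 13445 = -29064 - 13445 = -42509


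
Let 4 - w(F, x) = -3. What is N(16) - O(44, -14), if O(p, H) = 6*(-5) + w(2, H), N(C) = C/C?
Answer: 24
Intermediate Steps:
w(F, x) = 7 (w(F, x) = 4 - 1*(-3) = 4 + 3 = 7)
N(C) = 1
O(p, H) = -23 (O(p, H) = 6*(-5) + 7 = -30 + 7 = -23)
N(16) - O(44, -14) = 1 - 1*(-23) = 1 + 23 = 24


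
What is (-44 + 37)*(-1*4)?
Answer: 28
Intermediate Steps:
(-44 + 37)*(-1*4) = -7*(-4) = 28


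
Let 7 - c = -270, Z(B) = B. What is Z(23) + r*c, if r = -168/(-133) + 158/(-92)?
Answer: -89867/874 ≈ -102.82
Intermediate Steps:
c = 277 (c = 7 - 1*(-270) = 7 + 270 = 277)
r = -397/874 (r = -168*(-1/133) + 158*(-1/92) = 24/19 - 79/46 = -397/874 ≈ -0.45423)
Z(23) + r*c = 23 - 397/874*277 = 23 - 109969/874 = -89867/874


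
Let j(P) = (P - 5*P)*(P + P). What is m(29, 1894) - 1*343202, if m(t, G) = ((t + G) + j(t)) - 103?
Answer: -348110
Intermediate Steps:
j(P) = -8*P**2 (j(P) = (-4*P)*(2*P) = -8*P**2)
m(t, G) = -103 + G + t - 8*t**2 (m(t, G) = ((t + G) - 8*t**2) - 103 = ((G + t) - 8*t**2) - 103 = (G + t - 8*t**2) - 103 = -103 + G + t - 8*t**2)
m(29, 1894) - 1*343202 = (-103 + 1894 + 29 - 8*29**2) - 1*343202 = (-103 + 1894 + 29 - 8*841) - 343202 = (-103 + 1894 + 29 - 6728) - 343202 = -4908 - 343202 = -348110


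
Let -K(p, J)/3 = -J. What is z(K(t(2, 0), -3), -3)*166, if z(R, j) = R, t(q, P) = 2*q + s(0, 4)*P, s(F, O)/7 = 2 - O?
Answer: -1494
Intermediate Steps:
s(F, O) = 14 - 7*O (s(F, O) = 7*(2 - O) = 14 - 7*O)
t(q, P) = -14*P + 2*q (t(q, P) = 2*q + (14 - 7*4)*P = 2*q + (14 - 28)*P = 2*q - 14*P = -14*P + 2*q)
K(p, J) = 3*J (K(p, J) = -(-3)*J = 3*J)
z(K(t(2, 0), -3), -3)*166 = (3*(-3))*166 = -9*166 = -1494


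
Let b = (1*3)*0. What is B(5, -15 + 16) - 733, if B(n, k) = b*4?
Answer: -733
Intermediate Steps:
b = 0 (b = 3*0 = 0)
B(n, k) = 0 (B(n, k) = 0*4 = 0)
B(5, -15 + 16) - 733 = 0 - 733 = -733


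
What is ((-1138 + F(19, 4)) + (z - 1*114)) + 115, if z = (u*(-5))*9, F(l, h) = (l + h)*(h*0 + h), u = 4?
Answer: -1225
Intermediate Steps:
F(l, h) = h*(h + l) (F(l, h) = (h + l)*(0 + h) = (h + l)*h = h*(h + l))
z = -180 (z = (4*(-5))*9 = -20*9 = -180)
((-1138 + F(19, 4)) + (z - 1*114)) + 115 = ((-1138 + 4*(4 + 19)) + (-180 - 1*114)) + 115 = ((-1138 + 4*23) + (-180 - 114)) + 115 = ((-1138 + 92) - 294) + 115 = (-1046 - 294) + 115 = -1340 + 115 = -1225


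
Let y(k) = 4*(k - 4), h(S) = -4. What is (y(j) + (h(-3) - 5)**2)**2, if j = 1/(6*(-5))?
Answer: 946729/225 ≈ 4207.7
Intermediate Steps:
j = -1/30 (j = 1/(-30) = -1/30 ≈ -0.033333)
y(k) = -16 + 4*k (y(k) = 4*(-4 + k) = -16 + 4*k)
(y(j) + (h(-3) - 5)**2)**2 = ((-16 + 4*(-1/30)) + (-4 - 5)**2)**2 = ((-16 - 2/15) + (-9)**2)**2 = (-242/15 + 81)**2 = (973/15)**2 = 946729/225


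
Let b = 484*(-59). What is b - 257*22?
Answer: -34210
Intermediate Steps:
b = -28556
b - 257*22 = -28556 - 257*22 = -28556 - 1*5654 = -28556 - 5654 = -34210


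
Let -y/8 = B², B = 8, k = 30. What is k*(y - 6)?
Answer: -15540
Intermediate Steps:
y = -512 (y = -8*8² = -8*64 = -512)
k*(y - 6) = 30*(-512 - 6) = 30*(-518) = -15540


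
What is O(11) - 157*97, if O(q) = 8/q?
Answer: -167511/11 ≈ -15228.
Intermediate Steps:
O(11) - 157*97 = 8/11 - 157*97 = 8*(1/11) - 15229 = 8/11 - 15229 = -167511/11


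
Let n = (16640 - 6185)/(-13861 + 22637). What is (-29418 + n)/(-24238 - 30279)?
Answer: 258161913/478441192 ≈ 0.53959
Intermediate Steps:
n = 10455/8776 ≈ 1.1913
(-29418 + n)/(-24238 - 30279) = (-29418 + 10455/8776)/(-24238 - 30279) = -258161913/8776/(-54517) = -258161913/8776*(-1/54517) = 258161913/478441192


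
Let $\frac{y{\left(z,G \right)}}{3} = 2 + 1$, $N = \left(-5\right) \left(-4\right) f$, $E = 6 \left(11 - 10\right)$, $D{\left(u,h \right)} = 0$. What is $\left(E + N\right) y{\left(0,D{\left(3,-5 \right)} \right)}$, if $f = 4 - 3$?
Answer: $234$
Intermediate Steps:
$E = 6$ ($E = 6 \left(11 - 10\right) = 6 \cdot 1 = 6$)
$f = 1$
$N = 20$ ($N = \left(-5\right) \left(-4\right) 1 = 20 \cdot 1 = 20$)
$y{\left(z,G \right)} = 9$ ($y{\left(z,G \right)} = 3 \left(2 + 1\right) = 3 \cdot 3 = 9$)
$\left(E + N\right) y{\left(0,D{\left(3,-5 \right)} \right)} = \left(6 + 20\right) 9 = 26 \cdot 9 = 234$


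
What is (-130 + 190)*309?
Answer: 18540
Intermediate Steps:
(-130 + 190)*309 = 60*309 = 18540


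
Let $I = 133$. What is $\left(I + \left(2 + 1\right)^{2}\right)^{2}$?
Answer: $20164$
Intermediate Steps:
$\left(I + \left(2 + 1\right)^{2}\right)^{2} = \left(133 + \left(2 + 1\right)^{2}\right)^{2} = \left(133 + 3^{2}\right)^{2} = \left(133 + 9\right)^{2} = 142^{2} = 20164$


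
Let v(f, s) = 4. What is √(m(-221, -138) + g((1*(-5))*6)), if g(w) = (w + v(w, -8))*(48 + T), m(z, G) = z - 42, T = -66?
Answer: √205 ≈ 14.318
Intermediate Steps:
m(z, G) = -42 + z
g(w) = -72 - 18*w (g(w) = (w + 4)*(48 - 66) = (4 + w)*(-18) = -72 - 18*w)
√(m(-221, -138) + g((1*(-5))*6)) = √((-42 - 221) + (-72 - 18*1*(-5)*6)) = √(-263 + (-72 - (-90)*6)) = √(-263 + (-72 - 18*(-30))) = √(-263 + (-72 + 540)) = √(-263 + 468) = √205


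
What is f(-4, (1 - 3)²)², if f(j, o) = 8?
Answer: 64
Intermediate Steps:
f(-4, (1 - 3)²)² = 8² = 64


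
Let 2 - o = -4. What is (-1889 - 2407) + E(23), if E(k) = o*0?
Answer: -4296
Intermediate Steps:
o = 6 (o = 2 - 1*(-4) = 2 + 4 = 6)
E(k) = 0 (E(k) = 6*0 = 0)
(-1889 - 2407) + E(23) = (-1889 - 2407) + 0 = -4296 + 0 = -4296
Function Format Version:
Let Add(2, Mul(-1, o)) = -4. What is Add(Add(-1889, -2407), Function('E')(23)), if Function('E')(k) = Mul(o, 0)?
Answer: -4296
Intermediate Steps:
o = 6 (o = Add(2, Mul(-1, -4)) = Add(2, 4) = 6)
Function('E')(k) = 0 (Function('E')(k) = Mul(6, 0) = 0)
Add(Add(-1889, -2407), Function('E')(23)) = Add(Add(-1889, -2407), 0) = Add(-4296, 0) = -4296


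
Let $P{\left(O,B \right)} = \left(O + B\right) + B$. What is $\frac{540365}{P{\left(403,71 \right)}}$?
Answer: $\frac{108073}{109} \approx 991.5$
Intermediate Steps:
$P{\left(O,B \right)} = O + 2 B$ ($P{\left(O,B \right)} = \left(B + O\right) + B = O + 2 B$)
$\frac{540365}{P{\left(403,71 \right)}} = \frac{540365}{403 + 2 \cdot 71} = \frac{540365}{403 + 142} = \frac{540365}{545} = 540365 \cdot \frac{1}{545} = \frac{108073}{109}$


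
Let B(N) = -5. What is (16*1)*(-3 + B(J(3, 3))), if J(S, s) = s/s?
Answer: -128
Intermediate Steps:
J(S, s) = 1
(16*1)*(-3 + B(J(3, 3))) = (16*1)*(-3 - 5) = 16*(-8) = -128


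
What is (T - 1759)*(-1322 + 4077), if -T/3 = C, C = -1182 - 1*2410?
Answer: 24841835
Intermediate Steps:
C = -3592 (C = -1182 - 2410 = -3592)
T = 10776 (T = -3*(-3592) = 10776)
(T - 1759)*(-1322 + 4077) = (10776 - 1759)*(-1322 + 4077) = 9017*2755 = 24841835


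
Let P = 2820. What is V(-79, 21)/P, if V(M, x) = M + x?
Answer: -29/1410 ≈ -0.020567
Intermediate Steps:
V(-79, 21)/P = (-79 + 21)/2820 = -58*1/2820 = -29/1410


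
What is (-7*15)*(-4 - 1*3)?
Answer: 735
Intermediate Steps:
(-7*15)*(-4 - 1*3) = -105*(-4 - 3) = -105*(-7) = 735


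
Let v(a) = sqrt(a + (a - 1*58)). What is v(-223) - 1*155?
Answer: -155 + 6*I*sqrt(14) ≈ -155.0 + 22.45*I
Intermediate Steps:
v(a) = sqrt(-58 + 2*a) (v(a) = sqrt(a + (a - 58)) = sqrt(a + (-58 + a)) = sqrt(-58 + 2*a))
v(-223) - 1*155 = sqrt(-58 + 2*(-223)) - 1*155 = sqrt(-58 - 446) - 155 = sqrt(-504) - 155 = 6*I*sqrt(14) - 155 = -155 + 6*I*sqrt(14)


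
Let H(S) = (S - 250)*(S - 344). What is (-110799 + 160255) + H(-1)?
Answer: 136051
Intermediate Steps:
H(S) = (-344 + S)*(-250 + S) (H(S) = (-250 + S)*(-344 + S) = (-344 + S)*(-250 + S))
(-110799 + 160255) + H(-1) = (-110799 + 160255) + (86000 + (-1)² - 594*(-1)) = 49456 + (86000 + 1 + 594) = 49456 + 86595 = 136051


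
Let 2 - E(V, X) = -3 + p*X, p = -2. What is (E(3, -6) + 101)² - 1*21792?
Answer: -12956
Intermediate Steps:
E(V, X) = 5 + 2*X (E(V, X) = 2 - (-3 - 2*X) = 2 + (3 + 2*X) = 5 + 2*X)
(E(3, -6) + 101)² - 1*21792 = ((5 + 2*(-6)) + 101)² - 1*21792 = ((5 - 12) + 101)² - 21792 = (-7 + 101)² - 21792 = 94² - 21792 = 8836 - 21792 = -12956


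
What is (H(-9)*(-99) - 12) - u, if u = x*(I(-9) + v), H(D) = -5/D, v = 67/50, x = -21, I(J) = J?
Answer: -11393/50 ≈ -227.86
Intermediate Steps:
v = 67/50 (v = 67*(1/50) = 67/50 ≈ 1.3400)
u = 8043/50 (u = -21*(-9 + 67/50) = -21*(-383/50) = 8043/50 ≈ 160.86)
(H(-9)*(-99) - 12) - u = (-5/(-9)*(-99) - 12) - 1*8043/50 = (-5*(-1/9)*(-99) - 12) - 8043/50 = ((5/9)*(-99) - 12) - 8043/50 = (-55 - 12) - 8043/50 = -67 - 8043/50 = -11393/50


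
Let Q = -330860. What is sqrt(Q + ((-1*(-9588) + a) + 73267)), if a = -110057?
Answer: I*sqrt(358062) ≈ 598.38*I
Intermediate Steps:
sqrt(Q + ((-1*(-9588) + a) + 73267)) = sqrt(-330860 + ((-1*(-9588) - 110057) + 73267)) = sqrt(-330860 + ((9588 - 110057) + 73267)) = sqrt(-330860 + (-100469 + 73267)) = sqrt(-330860 - 27202) = sqrt(-358062) = I*sqrt(358062)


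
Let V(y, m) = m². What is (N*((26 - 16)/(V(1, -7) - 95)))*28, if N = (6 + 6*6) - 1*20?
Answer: -3080/23 ≈ -133.91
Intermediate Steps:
N = 22 (N = (6 + 36) - 20 = 42 - 20 = 22)
(N*((26 - 16)/(V(1, -7) - 95)))*28 = (22*((26 - 16)/((-7)² - 95)))*28 = (22*(10/(49 - 95)))*28 = (22*(10/(-46)))*28 = (22*(10*(-1/46)))*28 = (22*(-5/23))*28 = -110/23*28 = -3080/23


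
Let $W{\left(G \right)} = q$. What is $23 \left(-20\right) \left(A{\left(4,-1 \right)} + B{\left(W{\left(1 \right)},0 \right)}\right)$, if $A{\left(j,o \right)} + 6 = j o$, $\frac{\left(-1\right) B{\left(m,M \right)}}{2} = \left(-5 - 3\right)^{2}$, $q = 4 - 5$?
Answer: $63480$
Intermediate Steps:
$q = -1$
$W{\left(G \right)} = -1$
$B{\left(m,M \right)} = -128$ ($B{\left(m,M \right)} = - 2 \left(-5 - 3\right)^{2} = - 2 \left(-8\right)^{2} = \left(-2\right) 64 = -128$)
$A{\left(j,o \right)} = -6 + j o$
$23 \left(-20\right) \left(A{\left(4,-1 \right)} + B{\left(W{\left(1 \right)},0 \right)}\right) = 23 \left(-20\right) \left(\left(-6 + 4 \left(-1\right)\right) - 128\right) = - 460 \left(\left(-6 - 4\right) - 128\right) = - 460 \left(-10 - 128\right) = \left(-460\right) \left(-138\right) = 63480$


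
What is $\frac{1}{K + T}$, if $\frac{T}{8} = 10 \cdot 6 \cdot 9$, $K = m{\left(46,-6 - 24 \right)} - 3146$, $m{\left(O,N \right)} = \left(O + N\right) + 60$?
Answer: $\frac{1}{1250} \approx 0.0008$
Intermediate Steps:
$m{\left(O,N \right)} = 60 + N + O$ ($m{\left(O,N \right)} = \left(N + O\right) + 60 = 60 + N + O$)
$K = -3070$ ($K = \left(60 - 30 + 46\right) - 3146 = 76 - 3146 = -3070$)
$T = 4320$ ($T = 8 \cdot 10 \cdot 6 \cdot 9 = 8 \cdot 60 \cdot 9 = 8 \cdot 540 = 4320$)
$\frac{1}{K + T} = \frac{1}{-3070 + 4320} = \frac{1}{1250}$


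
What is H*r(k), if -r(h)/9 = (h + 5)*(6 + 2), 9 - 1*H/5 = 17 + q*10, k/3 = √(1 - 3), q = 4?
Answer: 86400 + 51840*I*√2 ≈ 86400.0 + 73313.0*I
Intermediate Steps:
k = 3*I*√2 (k = 3*√(1 - 3) = 3*√(-2) = 3*(I*√2) = 3*I*√2 ≈ 4.2426*I)
H = -240 (H = 45 - 5*(17 + 4*10) = 45 - 5*(17 + 40) = 45 - 5*57 = 45 - 285 = -240)
r(h) = -360 - 72*h (r(h) = -9*(h + 5)*(6 + 2) = -9*(5 + h)*8 = -9*(40 + 8*h) = -360 - 72*h)
H*r(k) = -240*(-360 - 216*I*√2) = 86400 + 51840*I*√2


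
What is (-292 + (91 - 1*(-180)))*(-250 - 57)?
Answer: 6447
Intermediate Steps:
(-292 + (91 - 1*(-180)))*(-250 - 57) = (-292 + (91 + 180))*(-307) = (-292 + 271)*(-307) = -21*(-307) = 6447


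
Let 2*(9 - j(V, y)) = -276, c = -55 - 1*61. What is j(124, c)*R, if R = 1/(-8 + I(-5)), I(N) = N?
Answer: -147/13 ≈ -11.308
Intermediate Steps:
c = -116 (c = -55 - 61 = -116)
j(V, y) = 147 (j(V, y) = 9 - ½*(-276) = 9 + 138 = 147)
R = -1/13 (R = 1/(-8 - 5) = 1/(-13) = -1/13 ≈ -0.076923)
j(124, c)*R = 147*(-1/13) = -147/13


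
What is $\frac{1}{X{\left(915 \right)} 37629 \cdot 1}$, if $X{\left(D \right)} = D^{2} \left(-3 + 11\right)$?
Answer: $\frac{1}{252031516200} \approx 3.9678 \cdot 10^{-12}$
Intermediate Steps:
$X{\left(D \right)} = 8 D^{2}$ ($X{\left(D \right)} = D^{2} \cdot 8 = 8 D^{2}$)
$\frac{1}{X{\left(915 \right)} 37629 \cdot 1} = \frac{1}{8 \cdot 915^{2} \cdot 37629 \cdot 1} = \frac{1}{8 \cdot 837225 \cdot 37629} = \frac{1}{6697800} \cdot \frac{1}{37629} = \frac{1}{252031516200}$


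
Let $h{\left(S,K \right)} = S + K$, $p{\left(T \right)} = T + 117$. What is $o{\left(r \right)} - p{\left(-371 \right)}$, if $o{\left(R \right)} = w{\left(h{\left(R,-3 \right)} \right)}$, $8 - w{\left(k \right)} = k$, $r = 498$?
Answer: $-233$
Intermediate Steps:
$p{\left(T \right)} = 117 + T$
$h{\left(S,K \right)} = K + S$
$w{\left(k \right)} = 8 - k$
$o{\left(R \right)} = 11 - R$ ($o{\left(R \right)} = 8 - \left(-3 + R\right) = 11 - R$)
$o{\left(r \right)} - p{\left(-371 \right)} = \left(11 - 498\right) - \left(117 - 371\right) = \left(11 - 498\right) - -254 = -487 + 254 = -233$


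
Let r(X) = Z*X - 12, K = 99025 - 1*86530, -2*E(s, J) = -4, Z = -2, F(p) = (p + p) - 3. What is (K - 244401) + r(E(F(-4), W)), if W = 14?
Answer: -231922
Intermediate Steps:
F(p) = -3 + 2*p (F(p) = 2*p - 3 = -3 + 2*p)
E(s, J) = 2 (E(s, J) = -½*(-4) = 2)
K = 12495 (K = 99025 - 86530 = 12495)
r(X) = -12 - 2*X (r(X) = -2*X - 12 = -12 - 2*X)
(K - 244401) + r(E(F(-4), W)) = (12495 - 244401) + (-12 - 2*2) = -231906 + (-12 - 4) = -231906 - 16 = -231922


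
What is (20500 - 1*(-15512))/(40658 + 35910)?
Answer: 9003/19142 ≈ 0.47033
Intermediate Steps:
(20500 - 1*(-15512))/(40658 + 35910) = (20500 + 15512)/76568 = 36012*(1/76568) = 9003/19142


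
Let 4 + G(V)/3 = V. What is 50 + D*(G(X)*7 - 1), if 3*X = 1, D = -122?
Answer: 9566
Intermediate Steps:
X = 1/3 (X = (1/3)*1 = 1/3 ≈ 0.33333)
G(V) = -12 + 3*V
50 + D*(G(X)*7 - 1) = 50 - 122*((-12 + 3*(1/3))*7 - 1) = 50 - 122*((-12 + 1)*7 - 1) = 50 - 122*(-11*7 - 1) = 50 - 122*(-77 - 1) = 50 - 122*(-78) = 50 + 9516 = 9566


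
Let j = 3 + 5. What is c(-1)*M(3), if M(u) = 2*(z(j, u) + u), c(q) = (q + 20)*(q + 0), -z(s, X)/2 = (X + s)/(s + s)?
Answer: -247/4 ≈ -61.750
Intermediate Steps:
j = 8
z(s, X) = -(X + s)/s (z(s, X) = -2*(X + s)/(s + s) = -2*(X + s)/(2*s) = -2*(X + s)*1/(2*s) = -(X + s)/s)
c(q) = q*(20 + q) (c(q) = (20 + q)*q = q*(20 + q))
M(u) = -2 + 7*u/4 (M(u) = 2*((-u - 1*8)/8 + u) = 2*((-u - 8)/8 + u) = 2*((-8 - u)/8 + u) = 2*((-1 - u/8) + u) = 2*(-1 + 7*u/8) = -2 + 7*u/4)
c(-1)*M(3) = (-(20 - 1))*(-2 + (7/4)*3) = (-1*19)*(-2 + 21/4) = -19*13/4 = -247/4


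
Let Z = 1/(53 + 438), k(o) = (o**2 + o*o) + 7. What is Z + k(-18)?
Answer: 321606/491 ≈ 655.00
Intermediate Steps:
k(o) = 7 + 2*o**2 (k(o) = (o**2 + o**2) + 7 = 2*o**2 + 7 = 7 + 2*o**2)
Z = 1/491 ≈ 0.0020367
Z + k(-18) = 1/491 + (7 + 2*(-18)**2) = 1/491 + (7 + 2*324) = 1/491 + (7 + 648) = 1/491 + 655 = 321606/491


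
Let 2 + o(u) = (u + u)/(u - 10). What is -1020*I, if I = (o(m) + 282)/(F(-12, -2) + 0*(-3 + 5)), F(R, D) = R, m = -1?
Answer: 261970/11 ≈ 23815.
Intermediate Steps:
o(u) = -2 + 2*u/(-10 + u) (o(u) = -2 + (u + u)/(u - 10) = -2 + (2*u)/(-10 + u) = -2 + 2*u/(-10 + u))
I = -1541/66 (I = (20/(-10 - 1) + 282)/(-12 + 0*(-3 + 5)) = (20/(-11) + 282)/(-12 + 0*2) = (20*(-1/11) + 282)/(-12 + 0) = (-20/11 + 282)/(-12) = (3082/11)*(-1/12) = -1541/66 ≈ -23.348)
-1020*I = -1020*(-1541/66) = 261970/11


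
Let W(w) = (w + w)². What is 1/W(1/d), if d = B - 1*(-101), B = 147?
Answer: 15376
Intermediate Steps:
d = 248 (d = 147 - 1*(-101) = 147 + 101 = 248)
W(w) = 4*w² (W(w) = (2*w)² = 4*w²)
1/W(1/d) = 1/(4*(1/248)²) = 1/(4*(1/61504)) = 1/(1/15376) = 15376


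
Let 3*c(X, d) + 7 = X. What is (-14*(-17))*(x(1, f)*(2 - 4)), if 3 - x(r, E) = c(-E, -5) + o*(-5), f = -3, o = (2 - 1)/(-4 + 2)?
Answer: -2618/3 ≈ -872.67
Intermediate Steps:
c(X, d) = -7/3 + X/3
o = -½ (o = 1/(-2) = 1*(-½) = -½ ≈ -0.50000)
x(r, E) = 17/6 + E/3 (x(r, E) = 3 - ((-7/3 + (-E)/3) - ½*(-5)) = 3 - ((-7/3 - E/3) + 5/2) = 3 - (⅙ - E/3) = 3 + (-⅙ + E/3) = 17/6 + E/3)
(-14*(-17))*(x(1, f)*(2 - 4)) = (-14*(-17))*((17/6 + (⅓)*(-3))*(2 - 4)) = 238*((17/6 - 1)*(-2)) = 238*((11/6)*(-2)) = 238*(-11/3) = -2618/3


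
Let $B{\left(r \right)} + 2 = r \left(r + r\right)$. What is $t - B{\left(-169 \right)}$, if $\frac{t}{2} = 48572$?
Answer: $40024$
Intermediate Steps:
$t = 97144$ ($t = 2 \cdot 48572 = 97144$)
$B{\left(r \right)} = -2 + 2 r^{2}$ ($B{\left(r \right)} = -2 + r \left(r + r\right) = -2 + r 2 r = -2 + 2 r^{2}$)
$t - B{\left(-169 \right)} = 97144 - \left(-2 + 2 \left(-169\right)^{2}\right) = 97144 - \left(-2 + 2 \cdot 28561\right) = 97144 - \left(-2 + 57122\right) = 97144 - 57120 = 40024$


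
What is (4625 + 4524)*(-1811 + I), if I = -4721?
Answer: -59761268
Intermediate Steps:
(4625 + 4524)*(-1811 + I) = (4625 + 4524)*(-1811 - 4721) = 9149*(-6532) = -59761268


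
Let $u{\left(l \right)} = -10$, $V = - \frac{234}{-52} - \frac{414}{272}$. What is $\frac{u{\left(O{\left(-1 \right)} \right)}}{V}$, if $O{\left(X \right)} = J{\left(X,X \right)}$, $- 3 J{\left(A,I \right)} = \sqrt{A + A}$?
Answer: $- \frac{272}{81} \approx -3.358$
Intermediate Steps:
$J{\left(A,I \right)} = - \frac{\sqrt{2} \sqrt{A}}{3}$ ($J{\left(A,I \right)} = - \frac{\sqrt{A + A}}{3} = - \frac{\sqrt{2 A}}{3} = - \frac{\sqrt{2} \sqrt{A}}{3}$)
$V = \frac{405}{136}$ ($V = \left(-234\right) \left(- \frac{1}{52}\right) - \frac{207}{136} = \frac{9}{2} - \frac{207}{136} = \frac{405}{136} \approx 2.9779$)
$O{\left(X \right)} = - \frac{\sqrt{2} \sqrt{X}}{3}$
$\frac{u{\left(O{\left(-1 \right)} \right)}}{V} = - \frac{10}{\frac{405}{136}} = \left(-10\right) \frac{136}{405} = - \frac{272}{81}$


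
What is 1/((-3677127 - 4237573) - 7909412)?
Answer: -1/15824112 ≈ -6.3195e-8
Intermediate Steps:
1/((-3677127 - 4237573) - 7909412) = 1/(-7914700 - 7909412) = 1/(-15824112) = -1/15824112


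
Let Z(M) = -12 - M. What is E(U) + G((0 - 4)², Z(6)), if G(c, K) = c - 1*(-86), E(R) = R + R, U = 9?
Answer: 120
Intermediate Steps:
E(R) = 2*R
G(c, K) = 86 + c (G(c, K) = c + 86 = 86 + c)
E(U) + G((0 - 4)², Z(6)) = 2*9 + (86 + (0 - 4)²) = 18 + (86 + (-4)²) = 18 + (86 + 16) = 18 + 102 = 120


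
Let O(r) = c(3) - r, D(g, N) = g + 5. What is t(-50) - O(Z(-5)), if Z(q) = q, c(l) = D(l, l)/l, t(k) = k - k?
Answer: -23/3 ≈ -7.6667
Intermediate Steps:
D(g, N) = 5 + g
t(k) = 0
c(l) = (5 + l)/l
O(r) = 8/3 - r (O(r) = (5 + 3)/3 - r = (1/3)*8 - r = 8/3 - r)
t(-50) - O(Z(-5)) = 0 - (8/3 - 1*(-5)) = 0 - (8/3 + 5) = 0 - 1*23/3 = 0 - 23/3 = -23/3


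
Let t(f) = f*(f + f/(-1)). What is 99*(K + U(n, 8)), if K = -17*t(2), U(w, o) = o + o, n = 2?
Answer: 1584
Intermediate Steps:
t(f) = 0 (t(f) = f*(f + f*(-1)) = f*(f - f) = f*0 = 0)
U(w, o) = 2*o
K = 0 (K = -17*0 = 0)
99*(K + U(n, 8)) = 99*(0 + 2*8) = 99*(0 + 16) = 99*16 = 1584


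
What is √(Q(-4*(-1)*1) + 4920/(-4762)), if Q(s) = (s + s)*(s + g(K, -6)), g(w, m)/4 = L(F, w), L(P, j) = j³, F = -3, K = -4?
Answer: 2*I*√2858721459/2381 ≈ 44.911*I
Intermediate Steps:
g(w, m) = 4*w³
Q(s) = 2*s*(-256 + s) (Q(s) = (s + s)*(s + 4*(-4)³) = (2*s)*(s + 4*(-64)) = (2*s)*(s - 256) = (2*s)*(-256 + s) = 2*s*(-256 + s))
√(Q(-4*(-1)*1) + 4920/(-4762)) = √(2*(-4*(-1)*1)*(-256 - 4*(-1)*1) + 4920/(-4762)) = √(2*(4*1)*(-256 + 4*1) + 4920*(-1/4762)) = √(2*4*(-256 + 4) - 2460/2381) = √(2*4*(-252) - 2460/2381) = √(-2016 - 2460/2381) = √(-4802556/2381) = 2*I*√2858721459/2381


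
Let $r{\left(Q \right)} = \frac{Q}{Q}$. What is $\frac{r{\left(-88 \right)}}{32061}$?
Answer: $\frac{1}{32061} \approx 3.1191 \cdot 10^{-5}$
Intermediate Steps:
$r{\left(Q \right)} = 1$
$\frac{r{\left(-88 \right)}}{32061} = 1 \cdot \frac{1}{32061} = \frac{1}{32061}$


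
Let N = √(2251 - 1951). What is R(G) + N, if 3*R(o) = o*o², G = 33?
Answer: 11979 + 10*√3 ≈ 11996.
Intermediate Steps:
R(o) = o³/3 (R(o) = (o*o²)/3 = o³/3)
N = 10*√3 (N = √300 = 10*√3 ≈ 17.320)
R(G) + N = (⅓)*33³ + 10*√3 = (⅓)*35937 + 10*√3 = 11979 + 10*√3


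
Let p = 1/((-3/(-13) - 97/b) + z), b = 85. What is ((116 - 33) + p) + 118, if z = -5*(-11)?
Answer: 12014674/59769 ≈ 201.02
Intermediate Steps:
z = 55
p = 1105/59769 (p = 1/((-3/(-13) - 97/85) + 55) = 1/((-3*(-1/13) - 97*1/85) + 55) = 1/((3/13 - 97/85) + 55) = 1/(-1006/1105 + 55) = 1/(59769/1105) = 1105/59769 ≈ 0.018488)
((116 - 33) + p) + 118 = ((116 - 33) + 1105/59769) + 118 = (83 + 1105/59769) + 118 = 4961932/59769 + 118 = 12014674/59769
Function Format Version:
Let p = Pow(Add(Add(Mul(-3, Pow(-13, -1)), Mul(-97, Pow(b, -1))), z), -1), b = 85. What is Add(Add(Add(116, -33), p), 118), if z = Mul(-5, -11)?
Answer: Rational(12014674, 59769) ≈ 201.02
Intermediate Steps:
z = 55
p = Rational(1105, 59769) (p = Pow(Add(Add(Mul(-3, Pow(-13, -1)), Mul(-97, Pow(85, -1))), 55), -1) = Pow(Add(Add(Mul(-3, Rational(-1, 13)), Mul(-97, Rational(1, 85))), 55), -1) = Pow(Add(Add(Rational(3, 13), Rational(-97, 85)), 55), -1) = Pow(Add(Rational(-1006, 1105), 55), -1) = Pow(Rational(59769, 1105), -1) = Rational(1105, 59769) ≈ 0.018488)
Add(Add(Add(116, -33), p), 118) = Add(Add(Add(116, -33), Rational(1105, 59769)), 118) = Add(Add(83, Rational(1105, 59769)), 118) = Add(Rational(4961932, 59769), 118) = Rational(12014674, 59769)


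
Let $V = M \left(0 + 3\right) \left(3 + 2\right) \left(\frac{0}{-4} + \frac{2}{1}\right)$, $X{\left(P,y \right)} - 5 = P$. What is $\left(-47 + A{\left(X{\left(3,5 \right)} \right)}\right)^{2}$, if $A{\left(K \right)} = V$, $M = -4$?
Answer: $27889$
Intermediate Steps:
$X{\left(P,y \right)} = 5 + P$
$V = -120$ ($V = - 4 \left(0 + 3\right) \left(3 + 2\right) \left(\frac{0}{-4} + \frac{2}{1}\right) = - 4 \cdot 3 \cdot 5 \left(0 \left(- \frac{1}{4}\right) + 2 \cdot 1\right) = \left(-4\right) 15 \left(0 + 2\right) = \left(-60\right) 2 = -120$)
$A{\left(K \right)} = -120$
$\left(-47 + A{\left(X{\left(3,5 \right)} \right)}\right)^{2} = \left(-47 - 120\right)^{2} = \left(-167\right)^{2} = 27889$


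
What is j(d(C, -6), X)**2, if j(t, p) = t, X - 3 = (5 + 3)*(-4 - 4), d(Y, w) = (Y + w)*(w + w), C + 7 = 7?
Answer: 5184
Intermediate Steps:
C = 0 (C = -7 + 7 = 0)
d(Y, w) = 2*w*(Y + w) (d(Y, w) = (Y + w)*(2*w) = 2*w*(Y + w))
X = -61 (X = 3 + (5 + 3)*(-4 - 4) = 3 + 8*(-8) = 3 - 64 = -61)
j(d(C, -6), X)**2 = (2*(-6)*(0 - 6))**2 = (2*(-6)*(-6))**2 = 72**2 = 5184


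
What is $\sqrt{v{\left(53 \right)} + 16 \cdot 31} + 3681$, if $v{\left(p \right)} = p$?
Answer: $3681 + 3 \sqrt{61} \approx 3704.4$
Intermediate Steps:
$\sqrt{v{\left(53 \right)} + 16 \cdot 31} + 3681 = \sqrt{53 + 16 \cdot 31} + 3681 = \sqrt{53 + 496} + 3681 = \sqrt{549} + 3681 = 3 \sqrt{61} + 3681 = 3681 + 3 \sqrt{61}$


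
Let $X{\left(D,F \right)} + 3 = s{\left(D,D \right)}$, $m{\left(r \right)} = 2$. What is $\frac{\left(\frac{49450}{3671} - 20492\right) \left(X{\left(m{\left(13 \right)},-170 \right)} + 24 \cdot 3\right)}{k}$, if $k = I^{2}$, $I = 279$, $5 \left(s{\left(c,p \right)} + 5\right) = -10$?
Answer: $- \frac{50117788}{3072627} \approx -16.311$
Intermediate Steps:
$s{\left(c,p \right)} = -7$ ($s{\left(c,p \right)} = -5 + \frac{1}{5} \left(-10\right) = -5 - 2 = -7$)
$X{\left(D,F \right)} = -10$ ($X{\left(D,F \right)} = -3 - 7 = -10$)
$k = 77841$ ($k = 279^{2} = 77841$)
$\frac{\left(\frac{49450}{3671} - 20492\right) \left(X{\left(m{\left(13 \right)},-170 \right)} + 24 \cdot 3\right)}{k} = \frac{\left(\frac{49450}{3671} - 20492\right) \left(-10 + 24 \cdot 3\right)}{77841} = \left(49450 \cdot \frac{1}{3671} - 20492\right) \left(-10 + 72\right) \frac{1}{77841} = \left(\frac{49450}{3671} - 20492\right) 62 \cdot \frac{1}{77841} = \left(- \frac{75176682}{3671}\right) 62 \cdot \frac{1}{77841} = \left(- \frac{4660954284}{3671}\right) \frac{1}{77841} = - \frac{50117788}{3072627}$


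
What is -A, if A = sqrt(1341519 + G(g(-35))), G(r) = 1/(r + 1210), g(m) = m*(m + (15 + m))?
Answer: -sqrt(13184750576910)/3135 ≈ -1158.2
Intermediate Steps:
g(m) = m*(15 + 2*m)
G(r) = 1/(1210 + r)
A = sqrt(13184750576910)/3135 (A = sqrt(1341519 + 1/(1210 - 35*(15 + 2*(-35)))) = sqrt(1341519 + 1/(1210 - 35*(15 - 70))) = sqrt(1341519 + 1/(1210 - 35*(-55))) = sqrt(1341519 + 1/(1210 + 1925)) = sqrt(1341519 + 1/3135) = sqrt(4205662066/3135) = sqrt(13184750576910)/3135 ≈ 1158.2)
-A = -sqrt(13184750576910)/3135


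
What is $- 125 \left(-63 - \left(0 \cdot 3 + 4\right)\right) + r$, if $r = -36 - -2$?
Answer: $8341$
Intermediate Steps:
$r = -34$ ($r = -36 + 2 = -34$)
$- 125 \left(-63 - \left(0 \cdot 3 + 4\right)\right) + r = - 125 \left(-63 - \left(0 \cdot 3 + 4\right)\right) - 34 = - 125 \left(-63 - \left(0 + 4\right)\right) - 34 = - 125 \left(-63 - 4\right) - 34 = \left(-125\right) \left(-67\right) - 34 = 8375 - 34 = 8341$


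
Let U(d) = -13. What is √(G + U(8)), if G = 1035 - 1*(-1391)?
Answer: √2413 ≈ 49.122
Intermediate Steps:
G = 2426 (G = 1035 + 1391 = 2426)
√(G + U(8)) = √(2426 - 13) = √2413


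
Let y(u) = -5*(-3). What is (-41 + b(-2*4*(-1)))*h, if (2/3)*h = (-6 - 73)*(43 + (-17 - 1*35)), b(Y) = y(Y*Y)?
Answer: -27729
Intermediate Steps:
y(u) = 15
b(Y) = 15
h = 2133/2 (h = 3*((-6 - 73)*(43 + (-17 - 1*35)))/2 = 3*(-79*(43 + (-17 - 35)))/2 = 3*(-79*(43 - 52))/2 = 3*(-79*(-9))/2 = (3/2)*711 = 2133/2 ≈ 1066.5)
(-41 + b(-2*4*(-1)))*h = (-41 + 15)*(2133/2) = -26*2133/2 = -27729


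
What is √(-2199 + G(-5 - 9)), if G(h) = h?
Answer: I*√2213 ≈ 47.043*I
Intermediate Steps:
√(-2199 + G(-5 - 9)) = √(-2199 + (-5 - 9)) = √(-2199 - 14) = √(-2213) = I*√2213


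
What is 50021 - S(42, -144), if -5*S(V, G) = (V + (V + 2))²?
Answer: 257501/5 ≈ 51500.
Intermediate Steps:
S(V, G) = -(2 + 2*V)²/5 (S(V, G) = -(V + (V + 2))²/5 = -(V + (2 + V))²/5 = -(2 + 2*V)²/5)
50021 - S(42, -144) = 50021 - (-4)*(1 + 42)²/5 = 50021 - (-4)*43²/5 = 50021 - (-4)*1849/5 = 50021 - 1*(-7396/5) = 50021 + 7396/5 = 257501/5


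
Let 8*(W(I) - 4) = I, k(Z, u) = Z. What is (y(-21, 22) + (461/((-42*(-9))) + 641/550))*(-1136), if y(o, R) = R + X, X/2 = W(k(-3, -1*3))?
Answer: -1867846132/51975 ≈ -35937.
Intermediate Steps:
W(I) = 4 + I/8
X = 29/4 (X = 2*(4 + (1/8)*(-3)) = 2*(4 - 3/8) = 2*(29/8) = 29/4 ≈ 7.2500)
y(o, R) = 29/4 + R (y(o, R) = R + 29/4 = 29/4 + R)
(y(-21, 22) + (461/((-42*(-9))) + 641/550))*(-1136) = ((29/4 + 22) + (461/((-42*(-9))) + 641/550))*(-1136) = (117/4 + (461/378 + 641*(1/550)))*(-1136) = (117/4 + (461*(1/378) + 641/550))*(-1136) = (117/4 + (461/378 + 641/550))*(-1136) = (117/4 + 123962/51975)*(-1136) = (6576923/207900)*(-1136) = -1867846132/51975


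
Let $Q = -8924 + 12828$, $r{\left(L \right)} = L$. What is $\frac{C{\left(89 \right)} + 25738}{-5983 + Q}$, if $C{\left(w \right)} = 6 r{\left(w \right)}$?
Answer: $- \frac{26272}{2079} \approx -12.637$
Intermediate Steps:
$Q = 3904$
$C{\left(w \right)} = 6 w$
$\frac{C{\left(89 \right)} + 25738}{-5983 + Q} = \frac{6 \cdot 89 + 25738}{-5983 + 3904} = \frac{534 + 25738}{-2079} = 26272 \left(- \frac{1}{2079}\right) = - \frac{26272}{2079}$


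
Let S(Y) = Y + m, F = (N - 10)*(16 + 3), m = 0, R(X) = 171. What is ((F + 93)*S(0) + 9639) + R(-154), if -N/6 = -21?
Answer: 9810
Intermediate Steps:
N = 126 (N = -6*(-21) = 126)
F = 2204 (F = (126 - 10)*(16 + 3) = 116*19 = 2204)
S(Y) = Y (S(Y) = Y + 0 = Y)
((F + 93)*S(0) + 9639) + R(-154) = ((2204 + 93)*0 + 9639) + 171 = (2297*0 + 9639) + 171 = (0 + 9639) + 171 = 9639 + 171 = 9810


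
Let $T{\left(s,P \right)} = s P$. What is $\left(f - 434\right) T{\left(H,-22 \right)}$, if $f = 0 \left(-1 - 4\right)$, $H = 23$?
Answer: $219604$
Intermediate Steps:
$T{\left(s,P \right)} = P s$
$f = 0$ ($f = 0 \left(-5\right) = 0$)
$\left(f - 434\right) T{\left(H,-22 \right)} = \left(0 - 434\right) \left(\left(-22\right) 23\right) = \left(-434\right) \left(-506\right) = 219604$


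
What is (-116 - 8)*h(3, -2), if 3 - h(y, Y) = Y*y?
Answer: -1116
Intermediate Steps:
h(y, Y) = 3 - Y*y
(-116 - 8)*h(3, -2) = (-116 - 8)*(3 - 1*(-2)*3) = -124*(3 + 6) = -124*9 = -1116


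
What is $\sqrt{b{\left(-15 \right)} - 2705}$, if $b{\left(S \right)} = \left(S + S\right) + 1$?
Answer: $i \sqrt{2734} \approx 52.288 i$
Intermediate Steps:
$b{\left(S \right)} = 1 + 2 S$ ($b{\left(S \right)} = 2 S + 1 = 1 + 2 S$)
$\sqrt{b{\left(-15 \right)} - 2705} = \sqrt{\left(1 + 2 \left(-15\right)\right) - 2705} = \sqrt{\left(1 - 30\right) - 2705} = \sqrt{-29 - 2705} = \sqrt{-2734} = i \sqrt{2734}$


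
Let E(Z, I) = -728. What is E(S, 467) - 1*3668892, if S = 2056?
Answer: -3669620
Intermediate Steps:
E(S, 467) - 1*3668892 = -728 - 1*3668892 = -728 - 3668892 = -3669620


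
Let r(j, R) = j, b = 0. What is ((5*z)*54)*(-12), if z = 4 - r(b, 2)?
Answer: -12960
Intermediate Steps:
z = 4 (z = 4 - 1*0 = 4 + 0 = 4)
((5*z)*54)*(-12) = ((5*4)*54)*(-12) = (20*54)*(-12) = 1080*(-12) = -12960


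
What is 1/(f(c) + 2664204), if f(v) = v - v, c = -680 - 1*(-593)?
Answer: 1/2664204 ≈ 3.7535e-7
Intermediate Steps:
c = -87 (c = -680 + 593 = -87)
f(v) = 0
1/(f(c) + 2664204) = 1/(0 + 2664204) = 1/2664204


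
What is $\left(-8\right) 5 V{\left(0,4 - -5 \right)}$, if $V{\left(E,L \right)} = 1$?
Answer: $-40$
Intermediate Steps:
$\left(-8\right) 5 V{\left(0,4 - -5 \right)} = \left(-8\right) 5 \cdot 1 = \left(-40\right) 1 = -40$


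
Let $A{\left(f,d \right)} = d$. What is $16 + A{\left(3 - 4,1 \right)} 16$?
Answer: $32$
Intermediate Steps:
$16 + A{\left(3 - 4,1 \right)} 16 = 16 + 1 \cdot 16 = 16 + 16 = 32$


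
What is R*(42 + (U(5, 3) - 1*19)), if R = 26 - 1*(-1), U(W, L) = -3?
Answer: 540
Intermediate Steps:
R = 27 (R = 26 + 1 = 27)
R*(42 + (U(5, 3) - 1*19)) = 27*(42 + (-3 - 1*19)) = 27*(42 + (-3 - 19)) = 27*(42 - 22) = 27*20 = 540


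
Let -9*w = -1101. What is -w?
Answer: -367/3 ≈ -122.33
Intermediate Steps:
w = 367/3 (w = -⅑*(-1101) = 367/3 ≈ 122.33)
-w = -1*367/3 = -367/3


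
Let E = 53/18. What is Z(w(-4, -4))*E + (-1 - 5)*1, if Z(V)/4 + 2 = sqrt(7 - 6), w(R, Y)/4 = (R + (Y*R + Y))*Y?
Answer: -160/9 ≈ -17.778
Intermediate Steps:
w(R, Y) = 4*Y*(R + Y + R*Y) (w(R, Y) = 4*((R + (Y*R + Y))*Y) = 4*((R + (R*Y + Y))*Y) = 4*((R + (Y + R*Y))*Y) = 4*((R + Y + R*Y)*Y) = 4*(Y*(R + Y + R*Y)) = 4*Y*(R + Y + R*Y))
E = 53/18 (E = 53*(1/18) = 53/18 ≈ 2.9444)
Z(V) = -4 (Z(V) = -8 + 4*sqrt(7 - 6) = -8 + 4*sqrt(1) = -8 + 4*1 = -8 + 4 = -4)
Z(w(-4, -4))*E + (-1 - 5)*1 = -4*53/18 + (-1 - 5)*1 = -106/9 - 6*1 = -106/9 - 6 = -160/9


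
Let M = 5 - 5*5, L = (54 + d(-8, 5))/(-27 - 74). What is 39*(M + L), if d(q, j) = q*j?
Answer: -79326/101 ≈ -785.41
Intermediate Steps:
d(q, j) = j*q
L = -14/101 (L = (54 + 5*(-8))/(-27 - 74) = (54 - 40)/(-101) = 14*(-1/101) = -14/101 ≈ -0.13861)
M = -20 (M = 5 - 25 = -20)
39*(M + L) = 39*(-20 - 14/101) = 39*(-2034/101) = -79326/101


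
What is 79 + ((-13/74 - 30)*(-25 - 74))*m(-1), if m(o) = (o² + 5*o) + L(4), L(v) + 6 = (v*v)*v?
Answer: 5971732/37 ≈ 1.6140e+5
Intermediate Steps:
L(v) = -6 + v³ (L(v) = -6 + (v*v)*v = -6 + v²*v = -6 + v³)
m(o) = 58 + o² + 5*o (m(o) = (o² + 5*o) + (-6 + 4³) = (o² + 5*o) + (-6 + 64) = (o² + 5*o) + 58 = 58 + o² + 5*o)
79 + ((-13/74 - 30)*(-25 - 74))*m(-1) = 79 + ((-13/74 - 30)*(-25 - 74))*(58 + (-1)² + 5*(-1)) = 79 + ((-13*1/74 - 30)*(-99))*(58 + 1 - 5) = 79 + ((-13/74 - 30)*(-99))*54 = 79 - 2233/74*(-99)*54 = 79 + (221067/74)*54 = 79 + 5968809/37 = 5971732/37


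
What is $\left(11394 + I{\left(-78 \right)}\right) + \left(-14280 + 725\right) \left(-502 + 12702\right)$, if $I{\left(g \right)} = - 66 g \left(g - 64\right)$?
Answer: $-166090622$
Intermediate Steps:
$I{\left(g \right)} = - 66 g \left(-64 + g\right)$
$\left(11394 + I{\left(-78 \right)}\right) + \left(-14280 + 725\right) \left(-502 + 12702\right) = \left(11394 + 66 \left(-78\right) \left(64 - -78\right)\right) + \left(-14280 + 725\right) \left(-502 + 12702\right) = \left(11394 + 66 \left(-78\right) \left(64 + 78\right)\right) - 165371000 = \left(11394 + 66 \left(-78\right) 142\right) - 165371000 = \left(11394 - 731016\right) - 165371000 = -719622 - 165371000 = -166090622$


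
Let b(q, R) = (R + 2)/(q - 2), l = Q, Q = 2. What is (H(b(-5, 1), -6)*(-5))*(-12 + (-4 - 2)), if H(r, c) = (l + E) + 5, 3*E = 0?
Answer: 630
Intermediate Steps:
E = 0 (E = (⅓)*0 = 0)
l = 2
b(q, R) = (2 + R)/(-2 + q)
H(r, c) = 7 (H(r, c) = (2 + 0) + 5 = 2 + 5 = 7)
(H(b(-5, 1), -6)*(-5))*(-12 + (-4 - 2)) = (7*(-5))*(-12 + (-4 - 2)) = -35*(-12 - 6) = -35*(-18) = 630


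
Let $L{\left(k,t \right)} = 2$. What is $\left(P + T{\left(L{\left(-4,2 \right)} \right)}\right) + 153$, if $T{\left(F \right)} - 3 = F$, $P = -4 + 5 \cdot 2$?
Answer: $164$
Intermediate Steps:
$P = 6$ ($P = -4 + 10 = 6$)
$T{\left(F \right)} = 3 + F$
$\left(P + T{\left(L{\left(-4,2 \right)} \right)}\right) + 153 = \left(6 + \left(3 + 2\right)\right) + 153 = \left(6 + 5\right) + 153 = 11 + 153 = 164$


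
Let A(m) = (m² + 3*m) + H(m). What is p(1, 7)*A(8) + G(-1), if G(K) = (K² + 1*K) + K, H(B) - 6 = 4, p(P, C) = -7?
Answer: -687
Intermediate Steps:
H(B) = 10 (H(B) = 6 + 4 = 10)
G(K) = K² + 2*K (G(K) = (K² + K) + K = (K + K²) + K = K² + 2*K)
A(m) = 10 + m² + 3*m (A(m) = (m² + 3*m) + 10 = 10 + m² + 3*m)
p(1, 7)*A(8) + G(-1) = -7*(10 + 8² + 3*8) - (2 - 1) = -7*(10 + 64 + 24) - 1*1 = -7*98 - 1 = -686 - 1 = -687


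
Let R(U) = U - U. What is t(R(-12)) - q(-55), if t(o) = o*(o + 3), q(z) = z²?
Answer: -3025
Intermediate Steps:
R(U) = 0
t(o) = o*(3 + o)
t(R(-12)) - q(-55) = 0*(3 + 0) - 1*(-55)² = 0*3 - 1*3025 = 0 - 3025 = -3025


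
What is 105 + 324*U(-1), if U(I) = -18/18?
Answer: -219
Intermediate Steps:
U(I) = -1 (U(I) = -18*1/18 = -1)
105 + 324*U(-1) = 105 + 324*(-1) = 105 - 324 = -219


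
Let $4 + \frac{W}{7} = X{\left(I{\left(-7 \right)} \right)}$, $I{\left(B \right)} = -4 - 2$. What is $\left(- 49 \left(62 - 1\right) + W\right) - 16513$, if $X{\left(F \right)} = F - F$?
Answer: $-19530$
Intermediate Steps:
$I{\left(B \right)} = -6$
$X{\left(F \right)} = 0$
$W = -28$ ($W = -28 + 7 \cdot 0 = -28 + 0 = -28$)
$\left(- 49 \left(62 - 1\right) + W\right) - 16513 = \left(- 49 \left(62 - 1\right) - 28\right) - 16513 = \left(\left(-49\right) 61 - 28\right) - 16513 = \left(-2989 - 28\right) - 16513 = -3017 - 16513 = -19530$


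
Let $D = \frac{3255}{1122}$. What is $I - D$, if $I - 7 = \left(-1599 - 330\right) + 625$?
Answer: $- \frac{486163}{374} \approx -1299.9$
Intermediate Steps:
$D = \frac{1085}{374}$ ($D = 3255 \cdot \frac{1}{1122} = \frac{1085}{374} \approx 2.9011$)
$I = -1297$ ($I = 7 + \left(\left(-1599 - 330\right) + 625\right) = 7 + \left(-1929 + 625\right) = 7 - 1304 = -1297$)
$I - D = -1297 - \frac{1085}{374} = - \frac{486163}{374}$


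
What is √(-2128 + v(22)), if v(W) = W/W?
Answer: I*√2127 ≈ 46.119*I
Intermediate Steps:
v(W) = 1
√(-2128 + v(22)) = √(-2128 + 1) = √(-2127) = I*√2127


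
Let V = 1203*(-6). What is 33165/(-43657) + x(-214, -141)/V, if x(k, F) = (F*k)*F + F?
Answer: 61835653835/105038742 ≈ 588.69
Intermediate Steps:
x(k, F) = F + k*F**2 (x(k, F) = k*F**2 + F = F + k*F**2)
V = -7218
33165/(-43657) + x(-214, -141)/V = 33165/(-43657) - 141*(1 - 141*(-214))/(-7218) = 33165*(-1/43657) - 141*(1 + 30174)*(-1/7218) = -33165/43657 - 141*30175*(-1/7218) = -33165/43657 - 4254675*(-1/7218) = -33165/43657 + 1418225/2406 = 61835653835/105038742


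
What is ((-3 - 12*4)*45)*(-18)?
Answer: 41310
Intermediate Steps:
((-3 - 12*4)*45)*(-18) = ((-3 - 2*24)*45)*(-18) = ((-3 - 48)*45)*(-18) = -51*45*(-18) = -2295*(-18) = 41310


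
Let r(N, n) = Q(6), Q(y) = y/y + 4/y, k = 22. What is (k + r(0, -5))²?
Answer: 5041/9 ≈ 560.11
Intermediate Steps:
Q(y) = 1 + 4/y
r(N, n) = 5/3 (r(N, n) = (4 + 6)/6 = (⅙)*10 = 5/3)
(k + r(0, -5))² = (22 + 5/3)² = (71/3)² = 5041/9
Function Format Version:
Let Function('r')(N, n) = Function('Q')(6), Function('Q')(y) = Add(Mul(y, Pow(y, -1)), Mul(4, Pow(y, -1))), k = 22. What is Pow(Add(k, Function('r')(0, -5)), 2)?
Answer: Rational(5041, 9) ≈ 560.11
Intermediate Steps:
Function('Q')(y) = Add(1, Mul(4, Pow(y, -1)))
Function('r')(N, n) = Rational(5, 3) (Function('r')(N, n) = Mul(Pow(6, -1), Add(4, 6)) = Mul(Rational(1, 6), 10) = Rational(5, 3))
Pow(Add(k, Function('r')(0, -5)), 2) = Pow(Add(22, Rational(5, 3)), 2) = Pow(Rational(71, 3), 2) = Rational(5041, 9)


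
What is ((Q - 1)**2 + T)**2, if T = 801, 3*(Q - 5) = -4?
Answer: 52896529/81 ≈ 6.5304e+5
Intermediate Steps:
Q = 11/3 (Q = 5 + (1/3)*(-4) = 5 - 4/3 = 11/3 ≈ 3.6667)
((Q - 1)**2 + T)**2 = ((11/3 - 1)**2 + 801)**2 = ((8/3)**2 + 801)**2 = (64/9 + 801)**2 = (7273/9)**2 = 52896529/81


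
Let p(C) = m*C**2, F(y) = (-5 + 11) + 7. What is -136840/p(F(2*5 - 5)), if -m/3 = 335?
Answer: 27368/33969 ≈ 0.80568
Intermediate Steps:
m = -1005 (m = -3*335 = -1005)
F(y) = 13 (F(y) = 6 + 7 = 13)
p(C) = -1005*C**2
-136840/p(F(2*5 - 5)) = -136840/((-1005*13**2)) = -136840/((-1005*169)) = -136840/(-169845) = -136840*(-1/169845) = 27368/33969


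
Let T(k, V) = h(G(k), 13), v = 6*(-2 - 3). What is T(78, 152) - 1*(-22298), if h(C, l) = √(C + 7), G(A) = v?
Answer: 22298 + I*√23 ≈ 22298.0 + 4.7958*I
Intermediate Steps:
v = -30 (v = 6*(-5) = -30)
G(A) = -30
h(C, l) = √(7 + C)
T(k, V) = I*√23 (T(k, V) = √(7 - 30) = √(-23) = I*√23)
T(78, 152) - 1*(-22298) = I*√23 - 1*(-22298) = I*√23 + 22298 = 22298 + I*√23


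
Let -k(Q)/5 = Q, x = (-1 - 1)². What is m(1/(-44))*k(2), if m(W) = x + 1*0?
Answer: -40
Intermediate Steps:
x = 4 (x = (-2)² = 4)
m(W) = 4 (m(W) = 4 + 1*0 = 4 + 0 = 4)
k(Q) = -5*Q
m(1/(-44))*k(2) = 4*(-5*2) = 4*(-10) = -40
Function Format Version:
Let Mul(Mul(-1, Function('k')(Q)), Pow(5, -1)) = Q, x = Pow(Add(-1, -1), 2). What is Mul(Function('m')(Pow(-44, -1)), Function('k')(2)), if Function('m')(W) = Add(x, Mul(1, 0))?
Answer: -40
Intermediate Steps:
x = 4 (x = Pow(-2, 2) = 4)
Function('m')(W) = 4 (Function('m')(W) = Add(4, Mul(1, 0)) = Add(4, 0) = 4)
Function('k')(Q) = Mul(-5, Q)
Mul(Function('m')(Pow(-44, -1)), Function('k')(2)) = Mul(4, Mul(-5, 2)) = Mul(4, -10) = -40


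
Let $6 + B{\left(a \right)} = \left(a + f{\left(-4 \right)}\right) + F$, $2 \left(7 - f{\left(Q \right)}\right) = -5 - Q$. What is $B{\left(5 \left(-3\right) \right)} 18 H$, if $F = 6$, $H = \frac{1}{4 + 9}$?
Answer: $- \frac{135}{13} \approx -10.385$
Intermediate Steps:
$H = \frac{1}{13} \approx 0.076923$
$f{\left(Q \right)} = \frac{19}{2} + \frac{Q}{2}$ ($f{\left(Q \right)} = 7 - \frac{-5 - Q}{2} = 7 + \left(\frac{5}{2} + \frac{Q}{2}\right) = \frac{19}{2} + \frac{Q}{2}$)
$B{\left(a \right)} = \frac{15}{2} + a$ ($B{\left(a \right)} = -6 + \left(\left(a + \left(\frac{19}{2} + \frac{1}{2} \left(-4\right)\right)\right) + 6\right) = -6 + \left(\left(a + \left(\frac{19}{2} - 2\right)\right) + 6\right) = -6 + \left(\left(a + \frac{15}{2}\right) + 6\right) = -6 + \left(\left(\frac{15}{2} + a\right) + 6\right) = -6 + \left(\frac{27}{2} + a\right) = \frac{15}{2} + a$)
$B{\left(5 \left(-3\right) \right)} 18 H = \left(\frac{15}{2} + 5 \left(-3\right)\right) 18 \cdot \frac{1}{13} = \left(\frac{15}{2} - 15\right) 18 \cdot \frac{1}{13} = \left(- \frac{15}{2}\right) 18 \cdot \frac{1}{13} = \left(-135\right) \frac{1}{13} = - \frac{135}{13}$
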